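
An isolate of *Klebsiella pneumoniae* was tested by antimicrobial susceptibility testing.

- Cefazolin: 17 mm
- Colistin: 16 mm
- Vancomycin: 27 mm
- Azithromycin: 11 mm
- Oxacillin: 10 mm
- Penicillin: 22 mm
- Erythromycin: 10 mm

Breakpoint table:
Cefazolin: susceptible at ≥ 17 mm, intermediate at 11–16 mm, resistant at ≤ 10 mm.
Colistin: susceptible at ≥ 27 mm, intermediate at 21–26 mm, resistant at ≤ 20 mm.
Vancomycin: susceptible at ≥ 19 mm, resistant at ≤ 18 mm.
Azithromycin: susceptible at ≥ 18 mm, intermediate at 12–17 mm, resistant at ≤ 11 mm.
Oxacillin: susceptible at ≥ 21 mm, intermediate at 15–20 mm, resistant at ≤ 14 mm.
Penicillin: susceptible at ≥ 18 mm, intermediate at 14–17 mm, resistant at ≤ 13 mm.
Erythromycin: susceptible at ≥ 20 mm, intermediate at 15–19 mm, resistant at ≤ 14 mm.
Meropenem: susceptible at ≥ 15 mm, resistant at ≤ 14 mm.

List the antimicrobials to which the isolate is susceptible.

cefazolin, vancomycin, penicillin

Cefazolin 17 mm: ≥ 17 mm → Susceptible
Colistin (16 mm) ≤ 20 mm — resistant
Vancomycin 27 mm: ≥ 19 mm — S
Azithromycin (11 mm) ≤ 11 mm — Resistant
Oxacillin (10 mm) ≤ 14 mm → resistant
Penicillin 22 mm: ≥ 18 mm → S
Erythromycin 10 mm: ≤ 14 mm ⇒ R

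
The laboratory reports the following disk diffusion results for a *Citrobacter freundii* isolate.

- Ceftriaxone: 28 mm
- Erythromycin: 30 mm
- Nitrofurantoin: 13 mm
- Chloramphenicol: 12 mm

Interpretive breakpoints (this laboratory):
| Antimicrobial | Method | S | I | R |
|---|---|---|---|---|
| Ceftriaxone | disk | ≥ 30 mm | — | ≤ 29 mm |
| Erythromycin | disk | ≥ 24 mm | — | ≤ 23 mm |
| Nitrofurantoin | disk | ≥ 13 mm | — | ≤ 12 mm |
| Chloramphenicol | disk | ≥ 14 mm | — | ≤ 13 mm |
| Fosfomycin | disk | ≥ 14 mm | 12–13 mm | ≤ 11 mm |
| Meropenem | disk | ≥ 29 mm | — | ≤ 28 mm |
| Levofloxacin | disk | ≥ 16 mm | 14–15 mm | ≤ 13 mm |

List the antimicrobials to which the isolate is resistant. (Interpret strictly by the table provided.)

ceftriaxone, chloramphenicol

Ceftriaxone: 28 mm is ≤ 29 mm — resistant
Erythromycin (30 mm) ≥ 24 mm ⇒ S
Nitrofurantoin: 13 mm is ≥ 13 mm — Susceptible
Chloramphenicol 12 mm: ≤ 13 mm → R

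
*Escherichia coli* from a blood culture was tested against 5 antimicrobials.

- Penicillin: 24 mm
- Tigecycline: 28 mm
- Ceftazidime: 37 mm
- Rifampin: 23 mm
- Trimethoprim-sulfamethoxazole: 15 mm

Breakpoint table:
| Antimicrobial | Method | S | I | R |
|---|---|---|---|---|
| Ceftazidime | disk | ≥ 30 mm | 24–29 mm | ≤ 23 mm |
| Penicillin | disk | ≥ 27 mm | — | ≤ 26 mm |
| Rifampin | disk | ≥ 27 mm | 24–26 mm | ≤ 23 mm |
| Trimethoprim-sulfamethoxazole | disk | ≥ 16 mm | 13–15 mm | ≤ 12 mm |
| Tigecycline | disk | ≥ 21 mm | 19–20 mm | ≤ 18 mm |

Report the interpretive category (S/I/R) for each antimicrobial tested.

R, S, S, R, I

Penicillin: 24 mm is ≤ 26 mm — R
Tigecycline (28 mm) ≥ 21 mm — S
Ceftazidime (37 mm) ≥ 30 mm ⇒ S
Rifampin 23 mm: ≤ 23 mm — resistant
Trimethoprim-sulfamethoxazole (15 mm) in 13–15 mm → Intermediate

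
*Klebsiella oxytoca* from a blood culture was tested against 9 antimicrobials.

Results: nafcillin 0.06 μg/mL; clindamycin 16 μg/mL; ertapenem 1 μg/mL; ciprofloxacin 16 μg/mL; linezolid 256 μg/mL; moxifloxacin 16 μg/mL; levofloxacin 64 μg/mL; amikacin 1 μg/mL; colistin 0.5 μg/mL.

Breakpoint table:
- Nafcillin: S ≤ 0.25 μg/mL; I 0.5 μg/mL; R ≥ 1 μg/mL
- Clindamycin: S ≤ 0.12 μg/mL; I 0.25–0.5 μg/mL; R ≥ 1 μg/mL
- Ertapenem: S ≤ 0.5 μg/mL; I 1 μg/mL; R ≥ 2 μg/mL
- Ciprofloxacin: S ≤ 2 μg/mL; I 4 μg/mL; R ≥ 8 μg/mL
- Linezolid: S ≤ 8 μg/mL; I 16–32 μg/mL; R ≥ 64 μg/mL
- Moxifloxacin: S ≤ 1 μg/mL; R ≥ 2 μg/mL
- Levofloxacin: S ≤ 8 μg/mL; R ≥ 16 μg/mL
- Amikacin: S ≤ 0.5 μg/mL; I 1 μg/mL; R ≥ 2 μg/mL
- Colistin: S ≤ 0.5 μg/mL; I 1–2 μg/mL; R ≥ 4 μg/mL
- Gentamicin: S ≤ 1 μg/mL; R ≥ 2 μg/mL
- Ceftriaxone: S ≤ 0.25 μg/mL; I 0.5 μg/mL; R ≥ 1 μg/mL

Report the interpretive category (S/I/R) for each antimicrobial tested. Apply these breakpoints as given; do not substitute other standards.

S, R, I, R, R, R, R, I, S

Nafcillin 0.06 μg/mL: ≤ 0.25 μg/mL → Susceptible
Clindamycin 16 μg/mL: ≥ 1 μg/mL — Resistant
Ertapenem 1 μg/mL: = 1 μg/mL ⇒ intermediate
Ciprofloxacin: 16 μg/mL is ≥ 8 μg/mL ⇒ Resistant
Linezolid (256 μg/mL) ≥ 64 μg/mL → Resistant
Moxifloxacin (16 μg/mL) ≥ 2 μg/mL ⇒ R
Levofloxacin (64 μg/mL) ≥ 16 μg/mL — resistant
Amikacin: 1 μg/mL is = 1 μg/mL — intermediate
Colistin: 0.5 μg/mL is ≤ 0.5 μg/mL → susceptible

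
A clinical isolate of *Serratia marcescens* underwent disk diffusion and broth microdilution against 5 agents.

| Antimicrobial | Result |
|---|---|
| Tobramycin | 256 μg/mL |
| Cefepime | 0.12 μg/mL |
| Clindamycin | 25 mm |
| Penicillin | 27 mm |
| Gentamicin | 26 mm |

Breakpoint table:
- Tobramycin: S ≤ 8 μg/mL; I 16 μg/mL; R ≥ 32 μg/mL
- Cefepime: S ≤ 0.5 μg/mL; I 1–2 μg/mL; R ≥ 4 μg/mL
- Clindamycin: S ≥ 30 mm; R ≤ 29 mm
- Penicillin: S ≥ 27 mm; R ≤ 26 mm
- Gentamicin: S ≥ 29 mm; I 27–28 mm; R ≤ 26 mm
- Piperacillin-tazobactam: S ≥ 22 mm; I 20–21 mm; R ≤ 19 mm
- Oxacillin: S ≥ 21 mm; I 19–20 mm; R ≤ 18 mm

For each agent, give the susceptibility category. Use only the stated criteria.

Tobramycin: 256 μg/mL is ≥ 32 μg/mL ⇒ Resistant
Cefepime 0.12 μg/mL: ≤ 0.5 μg/mL ⇒ S
Clindamycin (25 mm) ≤ 29 mm — R
Penicillin: 27 mm is ≥ 27 mm — Susceptible
Gentamicin 26 mm: ≤ 26 mm — Resistant

R, S, R, S, R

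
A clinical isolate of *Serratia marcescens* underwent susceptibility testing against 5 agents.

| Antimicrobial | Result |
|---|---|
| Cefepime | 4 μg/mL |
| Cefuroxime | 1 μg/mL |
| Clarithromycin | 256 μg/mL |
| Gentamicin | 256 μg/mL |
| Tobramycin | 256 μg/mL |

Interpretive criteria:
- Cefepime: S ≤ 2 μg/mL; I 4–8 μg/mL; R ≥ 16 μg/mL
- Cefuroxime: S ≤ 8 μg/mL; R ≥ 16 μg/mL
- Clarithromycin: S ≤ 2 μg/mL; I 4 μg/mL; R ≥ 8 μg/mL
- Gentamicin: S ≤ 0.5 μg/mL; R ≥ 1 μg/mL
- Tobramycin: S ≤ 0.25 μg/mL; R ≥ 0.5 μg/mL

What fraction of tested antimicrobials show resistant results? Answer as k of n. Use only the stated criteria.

3 of 5

Cefepime 4 μg/mL: in 4–8 μg/mL → intermediate
Cefuroxime (1 μg/mL) ≤ 8 μg/mL — S
Clarithromycin (256 μg/mL) ≥ 8 μg/mL — R
Gentamicin 256 μg/mL: ≥ 1 μg/mL → Resistant
Tobramycin (256 μg/mL) ≥ 0.5 μg/mL → resistant
Resistant: 3/5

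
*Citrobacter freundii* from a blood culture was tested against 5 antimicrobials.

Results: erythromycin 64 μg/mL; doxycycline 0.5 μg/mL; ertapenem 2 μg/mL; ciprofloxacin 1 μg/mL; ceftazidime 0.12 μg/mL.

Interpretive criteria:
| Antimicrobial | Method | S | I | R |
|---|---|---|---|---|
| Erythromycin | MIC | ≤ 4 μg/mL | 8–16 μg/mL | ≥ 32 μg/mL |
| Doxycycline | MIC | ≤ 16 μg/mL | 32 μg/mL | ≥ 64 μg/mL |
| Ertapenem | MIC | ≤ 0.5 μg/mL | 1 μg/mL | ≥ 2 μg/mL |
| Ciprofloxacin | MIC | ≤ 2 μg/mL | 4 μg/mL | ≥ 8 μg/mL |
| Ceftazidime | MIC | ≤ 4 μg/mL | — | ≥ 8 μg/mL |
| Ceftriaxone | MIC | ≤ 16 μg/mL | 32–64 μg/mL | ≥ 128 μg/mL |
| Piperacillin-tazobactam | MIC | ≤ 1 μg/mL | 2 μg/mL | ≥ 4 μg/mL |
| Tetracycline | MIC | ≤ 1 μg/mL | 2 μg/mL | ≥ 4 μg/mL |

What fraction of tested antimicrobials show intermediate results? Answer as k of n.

Erythromycin: 64 μg/mL is ≥ 32 μg/mL → resistant
Doxycycline: 0.5 μg/mL is ≤ 16 μg/mL → susceptible
Ertapenem: 2 μg/mL is ≥ 2 μg/mL ⇒ R
Ciprofloxacin 1 μg/mL: ≤ 2 μg/mL — susceptible
Ceftazidime 0.12 μg/mL: ≤ 4 μg/mL — Susceptible
Intermediate: 0/5

0 of 5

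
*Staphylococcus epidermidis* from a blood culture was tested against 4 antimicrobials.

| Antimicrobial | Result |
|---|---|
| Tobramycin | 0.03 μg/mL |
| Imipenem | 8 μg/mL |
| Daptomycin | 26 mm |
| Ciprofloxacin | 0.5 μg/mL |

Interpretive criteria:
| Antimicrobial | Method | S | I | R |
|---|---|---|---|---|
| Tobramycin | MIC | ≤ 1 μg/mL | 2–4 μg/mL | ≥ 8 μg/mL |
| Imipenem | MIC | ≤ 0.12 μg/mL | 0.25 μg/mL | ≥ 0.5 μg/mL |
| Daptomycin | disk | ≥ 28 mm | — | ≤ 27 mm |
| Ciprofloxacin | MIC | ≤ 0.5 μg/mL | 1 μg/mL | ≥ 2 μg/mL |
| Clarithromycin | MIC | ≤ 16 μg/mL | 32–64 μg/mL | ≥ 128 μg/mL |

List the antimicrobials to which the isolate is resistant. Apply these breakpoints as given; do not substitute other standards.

Tobramycin: 0.03 μg/mL is ≤ 1 μg/mL → Susceptible
Imipenem (8 μg/mL) ≥ 0.5 μg/mL — resistant
Daptomycin: 26 mm is ≤ 27 mm — R
Ciprofloxacin 0.5 μg/mL: ≤ 0.5 μg/mL — S

imipenem, daptomycin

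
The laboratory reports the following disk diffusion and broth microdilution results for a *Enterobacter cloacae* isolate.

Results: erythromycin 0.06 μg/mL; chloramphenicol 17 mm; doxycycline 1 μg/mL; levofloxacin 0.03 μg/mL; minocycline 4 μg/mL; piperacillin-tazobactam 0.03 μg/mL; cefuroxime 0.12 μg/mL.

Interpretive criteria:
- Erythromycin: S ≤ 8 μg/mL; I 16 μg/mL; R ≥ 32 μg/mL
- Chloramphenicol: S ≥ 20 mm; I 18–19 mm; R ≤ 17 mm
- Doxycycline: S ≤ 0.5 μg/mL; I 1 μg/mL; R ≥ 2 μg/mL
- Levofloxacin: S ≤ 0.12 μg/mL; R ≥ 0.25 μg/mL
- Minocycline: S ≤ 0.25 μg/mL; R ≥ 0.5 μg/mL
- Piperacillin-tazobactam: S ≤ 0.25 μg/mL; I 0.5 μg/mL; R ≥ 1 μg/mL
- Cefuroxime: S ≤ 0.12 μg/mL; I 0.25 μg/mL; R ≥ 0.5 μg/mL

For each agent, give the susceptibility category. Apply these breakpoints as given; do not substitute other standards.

S, R, I, S, R, S, S

Erythromycin: 0.06 μg/mL is ≤ 8 μg/mL — Susceptible
Chloramphenicol 17 mm: ≤ 17 mm ⇒ resistant
Doxycycline: 1 μg/mL is = 1 μg/mL — Intermediate
Levofloxacin 0.03 μg/mL: ≤ 0.12 μg/mL ⇒ S
Minocycline: 4 μg/mL is ≥ 0.5 μg/mL ⇒ R
Piperacillin-tazobactam (0.03 μg/mL) ≤ 0.25 μg/mL — susceptible
Cefuroxime (0.12 μg/mL) ≤ 0.12 μg/mL → susceptible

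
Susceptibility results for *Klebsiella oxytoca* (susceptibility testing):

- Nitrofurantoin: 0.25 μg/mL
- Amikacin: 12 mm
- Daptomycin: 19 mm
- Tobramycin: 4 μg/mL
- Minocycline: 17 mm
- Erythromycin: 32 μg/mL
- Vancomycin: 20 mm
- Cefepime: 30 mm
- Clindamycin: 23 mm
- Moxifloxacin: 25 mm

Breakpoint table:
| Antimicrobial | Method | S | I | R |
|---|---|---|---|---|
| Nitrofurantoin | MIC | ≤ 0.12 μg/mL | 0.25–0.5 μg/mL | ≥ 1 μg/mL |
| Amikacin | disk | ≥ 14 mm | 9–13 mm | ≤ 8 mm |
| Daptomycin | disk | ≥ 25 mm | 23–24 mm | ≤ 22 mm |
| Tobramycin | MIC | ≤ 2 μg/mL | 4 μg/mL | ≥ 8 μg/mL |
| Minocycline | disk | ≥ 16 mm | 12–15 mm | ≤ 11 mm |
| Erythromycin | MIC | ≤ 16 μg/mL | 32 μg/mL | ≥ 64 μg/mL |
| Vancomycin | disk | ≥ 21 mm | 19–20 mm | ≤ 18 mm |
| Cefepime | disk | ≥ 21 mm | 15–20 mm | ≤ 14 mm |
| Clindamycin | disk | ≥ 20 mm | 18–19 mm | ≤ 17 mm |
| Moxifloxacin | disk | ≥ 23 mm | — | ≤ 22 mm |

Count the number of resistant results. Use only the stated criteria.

Nitrofurantoin: 0.25 μg/mL is in 0.25–0.5 μg/mL — intermediate
Amikacin (12 mm) in 9–13 mm → intermediate
Daptomycin 19 mm: ≤ 22 mm → Resistant
Tobramycin (4 μg/mL) = 4 μg/mL → Intermediate
Minocycline 17 mm: ≥ 16 mm ⇒ susceptible
Erythromycin (32 μg/mL) = 32 μg/mL ⇒ I
Vancomycin (20 mm) in 19–20 mm ⇒ Intermediate
Cefepime: 30 mm is ≥ 21 mm — S
Clindamycin: 23 mm is ≥ 20 mm → S
Moxifloxacin 25 mm: ≥ 23 mm — S
Resistant: 1

1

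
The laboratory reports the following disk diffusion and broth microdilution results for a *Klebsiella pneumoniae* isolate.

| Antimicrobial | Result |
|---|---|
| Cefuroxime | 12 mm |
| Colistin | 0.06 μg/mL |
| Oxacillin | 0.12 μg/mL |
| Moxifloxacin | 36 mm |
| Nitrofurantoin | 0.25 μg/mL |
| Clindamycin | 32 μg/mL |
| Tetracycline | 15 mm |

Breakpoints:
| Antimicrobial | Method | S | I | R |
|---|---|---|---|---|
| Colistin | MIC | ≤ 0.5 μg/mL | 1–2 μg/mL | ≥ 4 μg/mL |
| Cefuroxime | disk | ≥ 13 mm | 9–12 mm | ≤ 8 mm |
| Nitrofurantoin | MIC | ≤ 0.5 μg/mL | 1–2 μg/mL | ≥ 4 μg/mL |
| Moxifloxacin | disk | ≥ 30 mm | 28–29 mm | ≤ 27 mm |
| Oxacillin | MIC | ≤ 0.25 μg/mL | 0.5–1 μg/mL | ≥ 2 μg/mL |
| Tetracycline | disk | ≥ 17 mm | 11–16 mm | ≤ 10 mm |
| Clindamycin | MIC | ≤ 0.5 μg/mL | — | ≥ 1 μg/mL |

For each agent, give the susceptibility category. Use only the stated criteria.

I, S, S, S, S, R, I

Cefuroxime: 12 mm is in 9–12 mm ⇒ I
Colistin (0.06 μg/mL) ≤ 0.5 μg/mL → susceptible
Oxacillin 0.12 μg/mL: ≤ 0.25 μg/mL → S
Moxifloxacin 36 mm: ≥ 30 mm → S
Nitrofurantoin 0.25 μg/mL: ≤ 0.5 μg/mL — S
Clindamycin 32 μg/mL: ≥ 1 μg/mL — resistant
Tetracycline (15 mm) in 11–16 mm — intermediate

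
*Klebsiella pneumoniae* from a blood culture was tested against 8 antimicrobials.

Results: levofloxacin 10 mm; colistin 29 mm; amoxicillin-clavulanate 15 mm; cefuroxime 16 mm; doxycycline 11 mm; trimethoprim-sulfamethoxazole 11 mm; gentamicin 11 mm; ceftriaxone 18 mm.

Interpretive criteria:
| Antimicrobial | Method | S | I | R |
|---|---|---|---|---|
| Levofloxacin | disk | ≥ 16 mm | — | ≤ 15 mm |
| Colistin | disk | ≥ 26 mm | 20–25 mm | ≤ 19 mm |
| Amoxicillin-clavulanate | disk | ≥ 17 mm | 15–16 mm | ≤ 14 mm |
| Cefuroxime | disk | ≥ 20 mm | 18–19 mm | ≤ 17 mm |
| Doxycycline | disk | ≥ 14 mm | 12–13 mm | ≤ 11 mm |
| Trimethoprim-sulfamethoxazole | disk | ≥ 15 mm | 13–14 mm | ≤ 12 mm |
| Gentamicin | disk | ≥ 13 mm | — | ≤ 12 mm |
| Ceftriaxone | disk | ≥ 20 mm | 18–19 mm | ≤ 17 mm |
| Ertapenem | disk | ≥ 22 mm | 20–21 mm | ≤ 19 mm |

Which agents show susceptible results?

colistin

Levofloxacin 10 mm: ≤ 15 mm ⇒ Resistant
Colistin 29 mm: ≥ 26 mm ⇒ S
Amoxicillin-clavulanate 15 mm: in 15–16 mm — Intermediate
Cefuroxime (16 mm) ≤ 17 mm → R
Doxycycline 11 mm: ≤ 11 mm — R
Trimethoprim-sulfamethoxazole (11 mm) ≤ 12 mm — R
Gentamicin: 11 mm is ≤ 12 mm — resistant
Ceftriaxone: 18 mm is in 18–19 mm ⇒ intermediate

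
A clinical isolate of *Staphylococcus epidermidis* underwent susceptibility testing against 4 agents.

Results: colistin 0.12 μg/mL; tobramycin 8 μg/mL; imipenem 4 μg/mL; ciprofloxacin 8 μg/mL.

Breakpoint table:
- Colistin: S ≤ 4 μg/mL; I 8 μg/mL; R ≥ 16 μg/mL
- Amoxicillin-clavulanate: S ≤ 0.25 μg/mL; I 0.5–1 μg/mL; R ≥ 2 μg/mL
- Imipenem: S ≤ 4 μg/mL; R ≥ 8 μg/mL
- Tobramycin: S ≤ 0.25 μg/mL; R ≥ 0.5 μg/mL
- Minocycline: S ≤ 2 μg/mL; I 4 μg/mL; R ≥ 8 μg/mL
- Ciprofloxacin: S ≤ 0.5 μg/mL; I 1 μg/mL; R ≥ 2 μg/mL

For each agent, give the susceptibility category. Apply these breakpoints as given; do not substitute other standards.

S, R, S, R

Colistin (0.12 μg/mL) ≤ 4 μg/mL ⇒ S
Tobramycin (8 μg/mL) ≥ 0.5 μg/mL → R
Imipenem 4 μg/mL: ≤ 4 μg/mL → Susceptible
Ciprofloxacin (8 μg/mL) ≥ 2 μg/mL — R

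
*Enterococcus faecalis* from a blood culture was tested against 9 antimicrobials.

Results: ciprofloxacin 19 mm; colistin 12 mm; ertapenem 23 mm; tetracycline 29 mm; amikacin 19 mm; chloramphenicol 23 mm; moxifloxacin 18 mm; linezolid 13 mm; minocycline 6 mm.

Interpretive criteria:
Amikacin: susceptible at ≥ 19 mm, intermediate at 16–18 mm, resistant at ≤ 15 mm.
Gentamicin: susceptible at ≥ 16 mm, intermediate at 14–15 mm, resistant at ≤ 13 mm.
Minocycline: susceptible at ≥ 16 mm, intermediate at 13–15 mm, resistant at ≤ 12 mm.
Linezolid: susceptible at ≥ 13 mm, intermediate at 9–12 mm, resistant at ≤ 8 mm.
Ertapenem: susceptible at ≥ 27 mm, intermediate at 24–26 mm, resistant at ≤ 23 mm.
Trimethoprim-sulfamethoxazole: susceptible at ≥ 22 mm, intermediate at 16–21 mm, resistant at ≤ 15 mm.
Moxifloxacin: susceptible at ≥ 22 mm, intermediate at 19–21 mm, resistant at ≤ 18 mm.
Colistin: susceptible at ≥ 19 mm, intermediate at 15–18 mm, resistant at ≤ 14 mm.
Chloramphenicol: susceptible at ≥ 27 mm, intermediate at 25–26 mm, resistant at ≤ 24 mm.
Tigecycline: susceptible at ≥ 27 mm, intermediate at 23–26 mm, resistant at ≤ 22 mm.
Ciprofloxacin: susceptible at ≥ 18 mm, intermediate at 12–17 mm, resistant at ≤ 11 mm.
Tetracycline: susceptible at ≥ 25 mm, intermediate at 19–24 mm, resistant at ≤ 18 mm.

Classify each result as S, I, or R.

S, R, R, S, S, R, R, S, R

Ciprofloxacin 19 mm: ≥ 18 mm — S
Colistin (12 mm) ≤ 14 mm ⇒ resistant
Ertapenem (23 mm) ≤ 23 mm — resistant
Tetracycline: 29 mm is ≥ 25 mm — susceptible
Amikacin (19 mm) ≥ 19 mm — susceptible
Chloramphenicol 23 mm: ≤ 24 mm — Resistant
Moxifloxacin 18 mm: ≤ 18 mm — Resistant
Linezolid: 13 mm is ≥ 13 mm ⇒ Susceptible
Minocycline 6 mm: ≤ 12 mm — resistant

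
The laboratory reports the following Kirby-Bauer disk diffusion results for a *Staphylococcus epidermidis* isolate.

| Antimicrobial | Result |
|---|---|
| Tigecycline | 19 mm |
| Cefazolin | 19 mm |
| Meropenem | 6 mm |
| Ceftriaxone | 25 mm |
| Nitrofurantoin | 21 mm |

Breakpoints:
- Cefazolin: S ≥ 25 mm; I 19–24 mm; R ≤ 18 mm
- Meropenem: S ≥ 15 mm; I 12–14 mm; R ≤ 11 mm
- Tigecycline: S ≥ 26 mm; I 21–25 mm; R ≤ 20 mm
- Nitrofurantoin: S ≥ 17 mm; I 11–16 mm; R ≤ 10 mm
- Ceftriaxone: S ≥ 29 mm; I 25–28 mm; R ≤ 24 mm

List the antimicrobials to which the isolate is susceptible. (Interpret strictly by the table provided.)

Tigecycline 19 mm: ≤ 20 mm ⇒ R
Cefazolin: 19 mm is in 19–24 mm ⇒ intermediate
Meropenem 6 mm: ≤ 11 mm ⇒ R
Ceftriaxone (25 mm) in 25–28 mm ⇒ Intermediate
Nitrofurantoin: 21 mm is ≥ 17 mm — S

nitrofurantoin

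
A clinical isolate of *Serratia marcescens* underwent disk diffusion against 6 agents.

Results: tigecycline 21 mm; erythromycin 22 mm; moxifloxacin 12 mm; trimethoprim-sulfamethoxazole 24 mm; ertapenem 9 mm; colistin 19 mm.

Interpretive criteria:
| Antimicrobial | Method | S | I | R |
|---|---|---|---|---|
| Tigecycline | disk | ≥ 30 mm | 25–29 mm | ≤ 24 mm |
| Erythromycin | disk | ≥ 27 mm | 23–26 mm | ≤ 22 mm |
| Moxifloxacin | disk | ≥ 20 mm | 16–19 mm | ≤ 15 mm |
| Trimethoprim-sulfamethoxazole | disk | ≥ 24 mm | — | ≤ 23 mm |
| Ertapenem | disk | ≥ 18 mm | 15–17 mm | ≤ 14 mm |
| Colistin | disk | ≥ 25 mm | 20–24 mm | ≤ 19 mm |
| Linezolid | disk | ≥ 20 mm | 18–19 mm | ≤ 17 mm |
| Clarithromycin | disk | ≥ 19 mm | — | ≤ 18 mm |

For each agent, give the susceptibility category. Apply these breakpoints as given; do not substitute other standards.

R, R, R, S, R, R

Tigecycline (21 mm) ≤ 24 mm → resistant
Erythromycin: 22 mm is ≤ 22 mm ⇒ R
Moxifloxacin 12 mm: ≤ 15 mm → R
Trimethoprim-sulfamethoxazole 24 mm: ≥ 24 mm ⇒ Susceptible
Ertapenem (9 mm) ≤ 14 mm → Resistant
Colistin (19 mm) ≤ 19 mm → resistant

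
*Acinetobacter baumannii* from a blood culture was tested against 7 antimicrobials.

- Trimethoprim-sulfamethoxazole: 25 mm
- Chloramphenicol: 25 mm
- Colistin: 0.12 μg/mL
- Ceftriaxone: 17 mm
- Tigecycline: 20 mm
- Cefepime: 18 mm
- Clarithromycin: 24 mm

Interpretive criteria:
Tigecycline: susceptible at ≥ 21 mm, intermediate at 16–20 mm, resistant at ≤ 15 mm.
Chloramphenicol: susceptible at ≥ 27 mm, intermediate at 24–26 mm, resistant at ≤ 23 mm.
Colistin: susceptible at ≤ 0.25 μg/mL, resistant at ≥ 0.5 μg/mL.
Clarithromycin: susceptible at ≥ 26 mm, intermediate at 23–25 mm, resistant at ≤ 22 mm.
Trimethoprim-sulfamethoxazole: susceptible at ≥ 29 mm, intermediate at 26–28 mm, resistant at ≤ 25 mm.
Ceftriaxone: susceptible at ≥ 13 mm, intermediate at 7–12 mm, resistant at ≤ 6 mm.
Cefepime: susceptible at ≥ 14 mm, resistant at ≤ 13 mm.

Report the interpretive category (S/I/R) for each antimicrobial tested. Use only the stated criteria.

R, I, S, S, I, S, I

Trimethoprim-sulfamethoxazole (25 mm) ≤ 25 mm — R
Chloramphenicol 25 mm: in 24–26 mm ⇒ I
Colistin 0.12 μg/mL: ≤ 0.25 μg/mL ⇒ susceptible
Ceftriaxone 17 mm: ≥ 13 mm — Susceptible
Tigecycline 20 mm: in 16–20 mm ⇒ intermediate
Cefepime 18 mm: ≥ 14 mm → susceptible
Clarithromycin 24 mm: in 23–25 mm — intermediate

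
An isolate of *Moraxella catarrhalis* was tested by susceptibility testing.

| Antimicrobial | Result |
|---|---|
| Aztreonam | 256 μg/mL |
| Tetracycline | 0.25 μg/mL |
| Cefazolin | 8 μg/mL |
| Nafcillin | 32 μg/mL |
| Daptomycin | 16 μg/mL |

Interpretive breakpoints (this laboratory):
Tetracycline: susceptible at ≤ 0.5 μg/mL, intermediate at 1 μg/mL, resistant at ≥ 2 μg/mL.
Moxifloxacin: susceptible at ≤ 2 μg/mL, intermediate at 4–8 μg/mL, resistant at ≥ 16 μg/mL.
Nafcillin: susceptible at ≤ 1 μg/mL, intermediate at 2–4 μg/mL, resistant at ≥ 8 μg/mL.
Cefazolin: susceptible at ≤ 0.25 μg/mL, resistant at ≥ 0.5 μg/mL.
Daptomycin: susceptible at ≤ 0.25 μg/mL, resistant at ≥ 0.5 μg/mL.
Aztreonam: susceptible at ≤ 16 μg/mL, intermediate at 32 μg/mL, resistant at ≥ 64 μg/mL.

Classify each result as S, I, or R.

Aztreonam (256 μg/mL) ≥ 64 μg/mL → Resistant
Tetracycline: 0.25 μg/mL is ≤ 0.5 μg/mL — susceptible
Cefazolin: 8 μg/mL is ≥ 0.5 μg/mL — resistant
Nafcillin: 32 μg/mL is ≥ 8 μg/mL — R
Daptomycin 16 μg/mL: ≥ 0.5 μg/mL ⇒ Resistant

R, S, R, R, R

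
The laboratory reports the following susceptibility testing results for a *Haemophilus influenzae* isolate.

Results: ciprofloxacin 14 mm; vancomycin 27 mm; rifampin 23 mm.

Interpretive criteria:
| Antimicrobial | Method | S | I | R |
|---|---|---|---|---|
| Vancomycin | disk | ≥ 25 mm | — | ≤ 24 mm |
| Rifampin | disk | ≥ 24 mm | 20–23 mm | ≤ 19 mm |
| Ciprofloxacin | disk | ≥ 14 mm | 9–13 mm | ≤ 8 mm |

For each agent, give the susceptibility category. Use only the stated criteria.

Ciprofloxacin (14 mm) ≥ 14 mm ⇒ Susceptible
Vancomycin 27 mm: ≥ 25 mm ⇒ Susceptible
Rifampin: 23 mm is in 20–23 mm → intermediate

S, S, I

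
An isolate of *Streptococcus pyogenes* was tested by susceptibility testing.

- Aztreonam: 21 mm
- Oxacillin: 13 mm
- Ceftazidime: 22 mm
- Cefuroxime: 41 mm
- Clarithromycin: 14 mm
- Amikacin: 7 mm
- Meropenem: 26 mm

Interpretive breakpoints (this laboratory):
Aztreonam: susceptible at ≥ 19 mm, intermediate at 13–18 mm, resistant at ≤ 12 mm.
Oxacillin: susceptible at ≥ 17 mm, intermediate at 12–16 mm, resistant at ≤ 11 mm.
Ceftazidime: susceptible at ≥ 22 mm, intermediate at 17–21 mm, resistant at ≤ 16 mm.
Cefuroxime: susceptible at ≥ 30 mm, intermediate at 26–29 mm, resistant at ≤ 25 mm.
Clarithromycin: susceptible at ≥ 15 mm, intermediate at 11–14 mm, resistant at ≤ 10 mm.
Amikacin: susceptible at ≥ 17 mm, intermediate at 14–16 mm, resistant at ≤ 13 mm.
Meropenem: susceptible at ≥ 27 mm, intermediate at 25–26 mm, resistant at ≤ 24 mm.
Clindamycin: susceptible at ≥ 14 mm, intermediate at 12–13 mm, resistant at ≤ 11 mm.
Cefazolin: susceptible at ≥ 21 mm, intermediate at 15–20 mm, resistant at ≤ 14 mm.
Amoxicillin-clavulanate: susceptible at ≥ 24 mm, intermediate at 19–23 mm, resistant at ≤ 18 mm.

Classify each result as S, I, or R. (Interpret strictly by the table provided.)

Aztreonam (21 mm) ≥ 19 mm → S
Oxacillin: 13 mm is in 12–16 mm ⇒ Intermediate
Ceftazidime (22 mm) ≥ 22 mm ⇒ S
Cefuroxime: 41 mm is ≥ 30 mm → susceptible
Clarithromycin: 14 mm is in 11–14 mm → I
Amikacin: 7 mm is ≤ 13 mm → resistant
Meropenem: 26 mm is in 25–26 mm ⇒ intermediate

S, I, S, S, I, R, I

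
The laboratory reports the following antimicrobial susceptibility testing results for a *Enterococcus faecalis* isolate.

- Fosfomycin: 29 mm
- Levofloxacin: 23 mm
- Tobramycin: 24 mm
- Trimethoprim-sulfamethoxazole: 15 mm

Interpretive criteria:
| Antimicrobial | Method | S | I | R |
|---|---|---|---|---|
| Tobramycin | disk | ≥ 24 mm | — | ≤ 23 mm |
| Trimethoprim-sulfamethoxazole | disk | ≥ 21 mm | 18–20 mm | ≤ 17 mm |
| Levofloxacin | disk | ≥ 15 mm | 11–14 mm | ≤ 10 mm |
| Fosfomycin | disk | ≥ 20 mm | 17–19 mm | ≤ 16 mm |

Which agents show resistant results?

trimethoprim-sulfamethoxazole

Fosfomycin 29 mm: ≥ 20 mm — S
Levofloxacin (23 mm) ≥ 15 mm → S
Tobramycin: 24 mm is ≥ 24 mm → susceptible
Trimethoprim-sulfamethoxazole (15 mm) ≤ 17 mm ⇒ Resistant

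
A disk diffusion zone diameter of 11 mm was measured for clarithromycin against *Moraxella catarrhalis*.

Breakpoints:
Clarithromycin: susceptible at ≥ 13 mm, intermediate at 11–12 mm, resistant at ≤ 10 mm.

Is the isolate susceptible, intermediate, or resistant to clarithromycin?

I

Clarithromycin 11 mm: in 11–12 mm → Intermediate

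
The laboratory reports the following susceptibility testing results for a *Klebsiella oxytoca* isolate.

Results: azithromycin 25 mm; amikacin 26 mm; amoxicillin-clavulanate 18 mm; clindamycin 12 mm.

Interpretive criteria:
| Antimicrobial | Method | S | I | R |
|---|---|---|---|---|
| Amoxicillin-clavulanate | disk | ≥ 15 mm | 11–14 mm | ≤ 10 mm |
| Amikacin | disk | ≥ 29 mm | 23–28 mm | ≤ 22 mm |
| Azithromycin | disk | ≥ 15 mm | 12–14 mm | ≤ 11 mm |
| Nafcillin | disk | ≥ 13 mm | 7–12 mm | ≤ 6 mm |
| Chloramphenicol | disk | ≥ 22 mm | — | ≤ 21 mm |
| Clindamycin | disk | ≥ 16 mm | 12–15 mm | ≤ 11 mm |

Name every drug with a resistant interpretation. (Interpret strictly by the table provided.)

none

Azithromycin 25 mm: ≥ 15 mm → susceptible
Amikacin (26 mm) in 23–28 mm — intermediate
Amoxicillin-clavulanate 18 mm: ≥ 15 mm ⇒ S
Clindamycin (12 mm) in 12–15 mm → I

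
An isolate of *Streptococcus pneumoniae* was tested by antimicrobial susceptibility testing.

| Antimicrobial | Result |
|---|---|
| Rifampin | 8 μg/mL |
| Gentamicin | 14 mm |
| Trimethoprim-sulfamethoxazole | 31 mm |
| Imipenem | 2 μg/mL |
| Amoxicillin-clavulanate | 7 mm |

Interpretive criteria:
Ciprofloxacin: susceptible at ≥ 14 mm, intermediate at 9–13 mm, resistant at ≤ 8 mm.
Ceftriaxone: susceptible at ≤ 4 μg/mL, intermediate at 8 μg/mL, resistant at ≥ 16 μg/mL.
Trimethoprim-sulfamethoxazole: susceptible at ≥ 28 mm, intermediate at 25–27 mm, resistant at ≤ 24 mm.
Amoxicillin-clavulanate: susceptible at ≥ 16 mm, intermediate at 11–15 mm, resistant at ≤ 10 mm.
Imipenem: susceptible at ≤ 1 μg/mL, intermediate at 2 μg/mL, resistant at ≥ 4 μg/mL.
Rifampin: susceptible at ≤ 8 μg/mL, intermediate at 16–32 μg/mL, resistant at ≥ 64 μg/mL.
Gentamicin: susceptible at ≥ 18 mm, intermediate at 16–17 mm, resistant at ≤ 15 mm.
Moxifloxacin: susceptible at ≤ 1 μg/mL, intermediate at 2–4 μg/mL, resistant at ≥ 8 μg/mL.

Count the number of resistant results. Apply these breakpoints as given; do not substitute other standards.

2

Rifampin: 8 μg/mL is ≤ 8 μg/mL ⇒ S
Gentamicin: 14 mm is ≤ 15 mm — resistant
Trimethoprim-sulfamethoxazole: 31 mm is ≥ 28 mm → Susceptible
Imipenem: 2 μg/mL is = 2 μg/mL ⇒ I
Amoxicillin-clavulanate: 7 mm is ≤ 10 mm — resistant
Resistant: 2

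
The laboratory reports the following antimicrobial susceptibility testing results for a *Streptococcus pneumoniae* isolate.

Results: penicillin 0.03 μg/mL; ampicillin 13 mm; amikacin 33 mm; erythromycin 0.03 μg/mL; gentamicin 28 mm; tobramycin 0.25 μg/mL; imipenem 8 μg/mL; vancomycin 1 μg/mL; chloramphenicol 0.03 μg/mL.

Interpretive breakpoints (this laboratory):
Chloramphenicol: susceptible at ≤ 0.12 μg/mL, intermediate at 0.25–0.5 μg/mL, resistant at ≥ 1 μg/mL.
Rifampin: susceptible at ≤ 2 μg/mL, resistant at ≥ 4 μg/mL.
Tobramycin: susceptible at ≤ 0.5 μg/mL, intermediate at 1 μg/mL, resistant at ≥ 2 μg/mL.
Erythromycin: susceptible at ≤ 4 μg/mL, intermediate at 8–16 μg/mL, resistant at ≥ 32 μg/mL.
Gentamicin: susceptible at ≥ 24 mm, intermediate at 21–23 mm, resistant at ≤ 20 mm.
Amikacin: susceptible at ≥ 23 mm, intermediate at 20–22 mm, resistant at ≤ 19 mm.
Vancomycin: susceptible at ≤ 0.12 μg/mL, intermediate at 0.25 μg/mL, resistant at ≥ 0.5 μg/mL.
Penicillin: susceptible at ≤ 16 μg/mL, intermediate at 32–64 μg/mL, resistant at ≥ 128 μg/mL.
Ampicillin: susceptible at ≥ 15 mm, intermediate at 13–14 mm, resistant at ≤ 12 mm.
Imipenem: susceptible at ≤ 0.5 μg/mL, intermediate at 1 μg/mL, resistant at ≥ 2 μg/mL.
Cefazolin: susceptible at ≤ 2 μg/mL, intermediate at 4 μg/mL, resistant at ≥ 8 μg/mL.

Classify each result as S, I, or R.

S, I, S, S, S, S, R, R, S

Penicillin: 0.03 μg/mL is ≤ 16 μg/mL ⇒ Susceptible
Ampicillin 13 mm: in 13–14 mm → I
Amikacin (33 mm) ≥ 23 mm ⇒ Susceptible
Erythromycin (0.03 μg/mL) ≤ 4 μg/mL ⇒ S
Gentamicin 28 mm: ≥ 24 mm ⇒ Susceptible
Tobramycin (0.25 μg/mL) ≤ 0.5 μg/mL ⇒ S
Imipenem 8 μg/mL: ≥ 2 μg/mL ⇒ resistant
Vancomycin: 1 μg/mL is ≥ 0.5 μg/mL — R
Chloramphenicol: 0.03 μg/mL is ≤ 0.12 μg/mL → susceptible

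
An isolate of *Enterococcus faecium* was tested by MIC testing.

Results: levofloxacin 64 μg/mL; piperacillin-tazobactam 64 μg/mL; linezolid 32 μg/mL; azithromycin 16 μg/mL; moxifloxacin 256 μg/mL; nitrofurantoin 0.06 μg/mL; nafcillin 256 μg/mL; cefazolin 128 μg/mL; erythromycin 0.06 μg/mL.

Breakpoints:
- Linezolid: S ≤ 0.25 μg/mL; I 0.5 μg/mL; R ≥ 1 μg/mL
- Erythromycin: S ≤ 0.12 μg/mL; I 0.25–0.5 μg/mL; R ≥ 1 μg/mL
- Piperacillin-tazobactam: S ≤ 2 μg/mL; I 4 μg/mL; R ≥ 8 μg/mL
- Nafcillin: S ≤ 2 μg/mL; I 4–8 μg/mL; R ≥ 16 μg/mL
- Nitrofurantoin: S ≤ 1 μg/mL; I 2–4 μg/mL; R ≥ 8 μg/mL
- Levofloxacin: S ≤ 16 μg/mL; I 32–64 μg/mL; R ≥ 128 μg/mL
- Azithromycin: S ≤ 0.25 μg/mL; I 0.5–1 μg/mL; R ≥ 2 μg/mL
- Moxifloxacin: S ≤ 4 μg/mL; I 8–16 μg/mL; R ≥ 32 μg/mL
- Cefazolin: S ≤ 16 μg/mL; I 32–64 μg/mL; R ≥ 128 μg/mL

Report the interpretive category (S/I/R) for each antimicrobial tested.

I, R, R, R, R, S, R, R, S

Levofloxacin: 64 μg/mL is in 32–64 μg/mL — Intermediate
Piperacillin-tazobactam: 64 μg/mL is ≥ 8 μg/mL → Resistant
Linezolid (32 μg/mL) ≥ 1 μg/mL — resistant
Azithromycin: 16 μg/mL is ≥ 2 μg/mL ⇒ Resistant
Moxifloxacin 256 μg/mL: ≥ 32 μg/mL — resistant
Nitrofurantoin: 0.06 μg/mL is ≤ 1 μg/mL — susceptible
Nafcillin (256 μg/mL) ≥ 16 μg/mL — R
Cefazolin (128 μg/mL) ≥ 128 μg/mL → Resistant
Erythromycin (0.06 μg/mL) ≤ 0.12 μg/mL ⇒ S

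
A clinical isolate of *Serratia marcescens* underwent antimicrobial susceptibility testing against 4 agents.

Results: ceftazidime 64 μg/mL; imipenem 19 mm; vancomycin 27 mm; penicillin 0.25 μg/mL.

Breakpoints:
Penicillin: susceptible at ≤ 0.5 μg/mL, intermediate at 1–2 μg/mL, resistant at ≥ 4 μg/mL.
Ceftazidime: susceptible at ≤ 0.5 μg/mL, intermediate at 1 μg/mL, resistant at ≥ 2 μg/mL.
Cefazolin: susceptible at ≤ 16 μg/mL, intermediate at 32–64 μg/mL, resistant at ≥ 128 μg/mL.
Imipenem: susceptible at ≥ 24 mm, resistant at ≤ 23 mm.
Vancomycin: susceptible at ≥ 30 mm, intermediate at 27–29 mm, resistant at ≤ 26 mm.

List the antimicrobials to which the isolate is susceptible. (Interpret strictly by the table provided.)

penicillin

Ceftazidime (64 μg/mL) ≥ 2 μg/mL → R
Imipenem 19 mm: ≤ 23 mm → Resistant
Vancomycin: 27 mm is in 27–29 mm — intermediate
Penicillin (0.25 μg/mL) ≤ 0.5 μg/mL ⇒ Susceptible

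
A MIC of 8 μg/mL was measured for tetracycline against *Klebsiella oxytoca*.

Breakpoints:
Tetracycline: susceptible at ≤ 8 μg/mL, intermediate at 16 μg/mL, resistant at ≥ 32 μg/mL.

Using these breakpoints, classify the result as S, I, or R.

Susceptible

Tetracycline (8 μg/mL) ≤ 8 μg/mL — susceptible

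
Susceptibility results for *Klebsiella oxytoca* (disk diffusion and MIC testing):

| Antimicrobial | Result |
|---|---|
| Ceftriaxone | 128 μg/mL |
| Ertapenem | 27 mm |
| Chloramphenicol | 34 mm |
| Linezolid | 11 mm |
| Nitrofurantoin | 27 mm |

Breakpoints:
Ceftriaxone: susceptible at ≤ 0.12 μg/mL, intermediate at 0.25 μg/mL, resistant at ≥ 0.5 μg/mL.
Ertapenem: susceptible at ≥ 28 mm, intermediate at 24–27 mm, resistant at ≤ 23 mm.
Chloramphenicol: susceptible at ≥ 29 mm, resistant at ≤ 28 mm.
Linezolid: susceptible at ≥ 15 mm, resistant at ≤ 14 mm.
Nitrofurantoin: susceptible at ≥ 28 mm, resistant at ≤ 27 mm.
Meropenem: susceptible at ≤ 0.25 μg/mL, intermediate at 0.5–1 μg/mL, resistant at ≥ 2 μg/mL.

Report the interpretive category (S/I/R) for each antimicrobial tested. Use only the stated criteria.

R, I, S, R, R

Ceftriaxone: 128 μg/mL is ≥ 0.5 μg/mL ⇒ R
Ertapenem (27 mm) in 24–27 mm → intermediate
Chloramphenicol 34 mm: ≥ 29 mm → S
Linezolid 11 mm: ≤ 14 mm → resistant
Nitrofurantoin 27 mm: ≤ 27 mm → Resistant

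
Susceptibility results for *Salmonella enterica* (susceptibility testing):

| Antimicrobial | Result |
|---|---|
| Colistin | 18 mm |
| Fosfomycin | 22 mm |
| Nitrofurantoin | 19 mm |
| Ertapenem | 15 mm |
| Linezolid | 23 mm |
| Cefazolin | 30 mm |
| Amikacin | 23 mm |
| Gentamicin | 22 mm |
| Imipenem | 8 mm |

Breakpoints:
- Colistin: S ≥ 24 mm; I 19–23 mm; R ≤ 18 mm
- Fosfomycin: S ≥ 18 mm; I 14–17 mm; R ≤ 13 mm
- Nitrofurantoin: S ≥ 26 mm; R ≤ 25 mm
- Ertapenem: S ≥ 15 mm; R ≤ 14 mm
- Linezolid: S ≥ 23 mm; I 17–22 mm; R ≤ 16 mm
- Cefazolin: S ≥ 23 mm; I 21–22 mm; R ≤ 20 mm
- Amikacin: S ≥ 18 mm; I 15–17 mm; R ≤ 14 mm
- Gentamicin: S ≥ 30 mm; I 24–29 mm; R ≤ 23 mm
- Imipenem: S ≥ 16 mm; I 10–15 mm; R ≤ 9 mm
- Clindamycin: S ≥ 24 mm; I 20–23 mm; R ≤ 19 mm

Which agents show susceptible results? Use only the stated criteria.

Colistin (18 mm) ≤ 18 mm — resistant
Fosfomycin 22 mm: ≥ 18 mm — S
Nitrofurantoin (19 mm) ≤ 25 mm — resistant
Ertapenem 15 mm: ≥ 15 mm — S
Linezolid 23 mm: ≥ 23 mm — Susceptible
Cefazolin 30 mm: ≥ 23 mm → S
Amikacin 23 mm: ≥ 18 mm → susceptible
Gentamicin (22 mm) ≤ 23 mm → R
Imipenem: 8 mm is ≤ 9 mm — Resistant

fosfomycin, ertapenem, linezolid, cefazolin, amikacin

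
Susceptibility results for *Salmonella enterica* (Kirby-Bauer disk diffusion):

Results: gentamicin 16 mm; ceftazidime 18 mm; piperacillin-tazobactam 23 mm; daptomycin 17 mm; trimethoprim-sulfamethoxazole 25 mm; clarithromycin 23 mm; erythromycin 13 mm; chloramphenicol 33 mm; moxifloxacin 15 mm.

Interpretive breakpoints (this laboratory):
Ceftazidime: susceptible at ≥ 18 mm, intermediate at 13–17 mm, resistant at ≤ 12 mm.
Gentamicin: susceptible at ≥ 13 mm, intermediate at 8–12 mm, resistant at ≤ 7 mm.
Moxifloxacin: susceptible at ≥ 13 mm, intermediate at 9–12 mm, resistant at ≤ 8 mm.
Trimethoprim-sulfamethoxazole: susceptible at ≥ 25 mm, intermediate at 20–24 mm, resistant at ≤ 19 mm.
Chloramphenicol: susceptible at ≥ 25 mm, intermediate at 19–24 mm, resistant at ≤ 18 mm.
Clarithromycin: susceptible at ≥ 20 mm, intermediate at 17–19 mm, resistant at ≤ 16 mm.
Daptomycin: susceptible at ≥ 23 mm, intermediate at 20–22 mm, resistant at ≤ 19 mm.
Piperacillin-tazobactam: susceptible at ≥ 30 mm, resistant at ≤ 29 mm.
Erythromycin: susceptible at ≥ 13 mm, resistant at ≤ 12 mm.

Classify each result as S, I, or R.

Gentamicin (16 mm) ≥ 13 mm → S
Ceftazidime: 18 mm is ≥ 18 mm → Susceptible
Piperacillin-tazobactam: 23 mm is ≤ 29 mm ⇒ Resistant
Daptomycin: 17 mm is ≤ 19 mm ⇒ Resistant
Trimethoprim-sulfamethoxazole 25 mm: ≥ 25 mm ⇒ S
Clarithromycin (23 mm) ≥ 20 mm → S
Erythromycin: 13 mm is ≥ 13 mm ⇒ S
Chloramphenicol 33 mm: ≥ 25 mm ⇒ S
Moxifloxacin 15 mm: ≥ 13 mm → Susceptible

S, S, R, R, S, S, S, S, S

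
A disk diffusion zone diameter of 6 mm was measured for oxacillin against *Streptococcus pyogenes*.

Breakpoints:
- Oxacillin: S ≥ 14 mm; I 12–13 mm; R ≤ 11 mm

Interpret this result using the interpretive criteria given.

Oxacillin: 6 mm is ≤ 11 mm → resistant

R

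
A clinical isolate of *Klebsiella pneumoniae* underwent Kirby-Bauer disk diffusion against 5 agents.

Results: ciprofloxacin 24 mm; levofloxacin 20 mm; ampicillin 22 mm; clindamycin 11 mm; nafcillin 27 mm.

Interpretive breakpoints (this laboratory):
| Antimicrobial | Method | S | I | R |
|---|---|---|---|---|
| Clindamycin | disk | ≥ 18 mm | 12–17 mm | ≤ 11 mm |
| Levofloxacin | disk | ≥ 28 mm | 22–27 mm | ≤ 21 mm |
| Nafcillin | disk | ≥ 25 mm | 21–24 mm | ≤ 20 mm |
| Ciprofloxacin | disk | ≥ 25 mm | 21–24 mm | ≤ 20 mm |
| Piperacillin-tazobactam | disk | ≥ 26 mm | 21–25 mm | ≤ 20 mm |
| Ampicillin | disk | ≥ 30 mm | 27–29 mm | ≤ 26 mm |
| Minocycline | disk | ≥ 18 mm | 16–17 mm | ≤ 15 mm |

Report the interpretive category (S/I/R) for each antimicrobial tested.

I, R, R, R, S

Ciprofloxacin 24 mm: in 21–24 mm → I
Levofloxacin 20 mm: ≤ 21 mm ⇒ resistant
Ampicillin (22 mm) ≤ 26 mm — R
Clindamycin 11 mm: ≤ 11 mm ⇒ R
Nafcillin (27 mm) ≥ 25 mm ⇒ Susceptible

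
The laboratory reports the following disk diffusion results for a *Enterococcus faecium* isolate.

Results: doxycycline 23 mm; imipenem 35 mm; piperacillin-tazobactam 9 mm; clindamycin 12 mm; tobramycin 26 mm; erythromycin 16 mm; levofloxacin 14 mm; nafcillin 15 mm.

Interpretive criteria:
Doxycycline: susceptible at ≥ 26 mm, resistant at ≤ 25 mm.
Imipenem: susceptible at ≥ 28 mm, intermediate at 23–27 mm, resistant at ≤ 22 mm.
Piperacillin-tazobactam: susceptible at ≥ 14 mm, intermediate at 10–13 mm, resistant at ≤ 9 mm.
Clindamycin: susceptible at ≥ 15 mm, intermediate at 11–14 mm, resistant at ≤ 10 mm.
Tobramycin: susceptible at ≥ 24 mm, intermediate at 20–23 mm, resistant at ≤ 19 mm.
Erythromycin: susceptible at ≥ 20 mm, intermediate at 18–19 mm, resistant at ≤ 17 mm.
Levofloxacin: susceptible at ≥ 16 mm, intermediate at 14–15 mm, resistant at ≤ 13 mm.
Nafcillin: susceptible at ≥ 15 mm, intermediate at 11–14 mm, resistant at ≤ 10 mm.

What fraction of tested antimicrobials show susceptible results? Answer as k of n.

3 of 8

Doxycycline: 23 mm is ≤ 25 mm ⇒ Resistant
Imipenem (35 mm) ≥ 28 mm → S
Piperacillin-tazobactam 9 mm: ≤ 9 mm — R
Clindamycin 12 mm: in 11–14 mm — Intermediate
Tobramycin: 26 mm is ≥ 24 mm — susceptible
Erythromycin: 16 mm is ≤ 17 mm ⇒ resistant
Levofloxacin: 14 mm is in 14–15 mm → I
Nafcillin (15 mm) ≥ 15 mm ⇒ S
Susceptible: 3/8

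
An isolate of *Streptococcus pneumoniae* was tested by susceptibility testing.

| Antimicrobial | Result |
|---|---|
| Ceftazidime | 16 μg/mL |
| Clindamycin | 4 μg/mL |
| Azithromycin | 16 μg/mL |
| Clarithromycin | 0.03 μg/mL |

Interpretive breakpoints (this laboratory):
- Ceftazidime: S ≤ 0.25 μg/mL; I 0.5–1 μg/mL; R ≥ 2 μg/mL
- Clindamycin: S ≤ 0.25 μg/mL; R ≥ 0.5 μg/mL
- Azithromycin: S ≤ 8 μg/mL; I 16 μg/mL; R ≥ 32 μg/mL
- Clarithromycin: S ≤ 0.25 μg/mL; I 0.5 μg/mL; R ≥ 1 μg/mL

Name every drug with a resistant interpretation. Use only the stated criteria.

ceftazidime, clindamycin

Ceftazidime (16 μg/mL) ≥ 2 μg/mL ⇒ R
Clindamycin (4 μg/mL) ≥ 0.5 μg/mL ⇒ R
Azithromycin 16 μg/mL: = 16 μg/mL → Intermediate
Clarithromycin: 0.03 μg/mL is ≤ 0.25 μg/mL ⇒ susceptible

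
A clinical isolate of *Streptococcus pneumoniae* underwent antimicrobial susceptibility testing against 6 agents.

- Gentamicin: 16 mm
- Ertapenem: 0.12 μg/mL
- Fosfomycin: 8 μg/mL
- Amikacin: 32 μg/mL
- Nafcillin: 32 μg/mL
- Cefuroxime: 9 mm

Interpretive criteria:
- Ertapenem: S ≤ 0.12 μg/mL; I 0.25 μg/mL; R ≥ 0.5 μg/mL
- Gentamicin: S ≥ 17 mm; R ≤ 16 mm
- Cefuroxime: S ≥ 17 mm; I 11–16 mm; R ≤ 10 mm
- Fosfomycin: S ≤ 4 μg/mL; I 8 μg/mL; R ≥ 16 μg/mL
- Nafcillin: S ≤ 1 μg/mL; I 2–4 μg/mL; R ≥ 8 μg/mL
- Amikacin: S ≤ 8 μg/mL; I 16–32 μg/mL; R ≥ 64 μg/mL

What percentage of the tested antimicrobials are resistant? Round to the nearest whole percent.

50%

Gentamicin (16 mm) ≤ 16 mm — resistant
Ertapenem (0.12 μg/mL) ≤ 0.12 μg/mL → S
Fosfomycin (8 μg/mL) = 8 μg/mL — I
Amikacin: 32 μg/mL is in 16–32 μg/mL → Intermediate
Nafcillin 32 μg/mL: ≥ 8 μg/mL → resistant
Cefuroxime: 9 mm is ≤ 10 mm → resistant
Resistant: 3/6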